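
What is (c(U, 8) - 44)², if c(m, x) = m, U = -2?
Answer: 2116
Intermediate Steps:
(c(U, 8) - 44)² = (-2 - 44)² = (-46)² = 2116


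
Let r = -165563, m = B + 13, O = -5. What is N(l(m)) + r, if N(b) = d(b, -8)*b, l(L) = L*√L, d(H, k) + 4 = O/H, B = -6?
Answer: -165568 - 28*√7 ≈ -1.6564e+5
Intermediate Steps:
m = 7 (m = -6 + 13 = 7)
d(H, k) = -4 - 5/H
l(L) = L^(3/2)
N(b) = b*(-4 - 5/b) (N(b) = (-4 - 5/b)*b = b*(-4 - 5/b))
N(l(m)) + r = (-5 - 28*√7) - 165563 = -165568 - 28*√7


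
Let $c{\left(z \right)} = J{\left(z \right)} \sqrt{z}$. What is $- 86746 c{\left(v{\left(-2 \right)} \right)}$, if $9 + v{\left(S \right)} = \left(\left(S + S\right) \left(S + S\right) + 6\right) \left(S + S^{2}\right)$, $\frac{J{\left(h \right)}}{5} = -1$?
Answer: $433730 \sqrt{35} \approx 2.566 \cdot 10^{6}$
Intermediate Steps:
$J{\left(h \right)} = -5$ ($J{\left(h \right)} = 5 \left(-1\right) = -5$)
$v{\left(S \right)} = -9 + \left(6 + 4 S^{2}\right) \left(S + S^{2}\right)$ ($v{\left(S \right)} = -9 + \left(\left(S + S\right) \left(S + S\right) + 6\right) \left(S + S^{2}\right) = -9 + \left(2 S 2 S + 6\right) \left(S + S^{2}\right) = -9 + \left(4 S^{2} + 6\right) \left(S + S^{2}\right) = -9 + \left(6 + 4 S^{2}\right) \left(S + S^{2}\right)$)
$c{\left(z \right)} = - 5 \sqrt{z}$
$- 86746 c{\left(v{\left(-2 \right)} \right)} = - 86746 \left(- 5 \sqrt{-9 + 4 \left(-2\right)^{3} + 4 \left(-2\right)^{4} + 6 \left(-2\right) + 6 \left(-2\right)^{2}}\right) = - 86746 \left(- 5 \sqrt{-9 + 4 \left(-8\right) + 4 \cdot 16 - 12 + 6 \cdot 4}\right) = - 86746 \left(- 5 \sqrt{-9 - 32 + 64 - 12 + 24}\right) = - 86746 \left(- 5 \sqrt{35}\right) = 433730 \sqrt{35}$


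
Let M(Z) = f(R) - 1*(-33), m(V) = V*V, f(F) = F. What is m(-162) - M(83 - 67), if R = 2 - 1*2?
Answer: 26211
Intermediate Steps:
R = 0 (R = 2 - 2 = 0)
m(V) = V²
M(Z) = 33 (M(Z) = 0 - 1*(-33) = 0 + 33 = 33)
m(-162) - M(83 - 67) = (-162)² - 1*33 = 26244 - 33 = 26211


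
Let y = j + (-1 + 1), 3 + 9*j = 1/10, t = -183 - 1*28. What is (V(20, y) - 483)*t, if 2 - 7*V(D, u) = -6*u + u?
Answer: 1834223/18 ≈ 1.0190e+5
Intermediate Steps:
t = -211 (t = -183 - 28 = -211)
j = -29/90 (j = -⅓ + (⅑)/10 = -⅓ + (⅑)*(⅒) = -⅓ + 1/90 = -29/90 ≈ -0.32222)
y = -29/90 (y = -29/90 + (-1 + 1) = -29/90 + 0 = -29/90 ≈ -0.32222)
V(D, u) = 2/7 + 5*u/7 (V(D, u) = 2/7 - (-6*u + u)/7 = 2/7 - (-5)*u/7 = 2/7 + 5*u/7)
(V(20, y) - 483)*t = ((2/7 + (5/7)*(-29/90)) - 483)*(-211) = ((2/7 - 29/126) - 483)*(-211) = (1/18 - 483)*(-211) = -8693/18*(-211) = 1834223/18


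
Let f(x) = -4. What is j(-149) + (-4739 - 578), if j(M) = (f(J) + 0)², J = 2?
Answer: -5301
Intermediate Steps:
j(M) = 16 (j(M) = (-4 + 0)² = (-4)² = 16)
j(-149) + (-4739 - 578) = 16 + (-4739 - 578) = 16 - 5317 = -5301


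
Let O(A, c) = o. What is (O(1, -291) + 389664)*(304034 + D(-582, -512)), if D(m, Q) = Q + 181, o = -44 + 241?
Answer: 118401955283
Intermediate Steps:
o = 197
O(A, c) = 197
D(m, Q) = 181 + Q
(O(1, -291) + 389664)*(304034 + D(-582, -512)) = (197 + 389664)*(304034 + (181 - 512)) = 389861*(304034 - 331) = 389861*303703 = 118401955283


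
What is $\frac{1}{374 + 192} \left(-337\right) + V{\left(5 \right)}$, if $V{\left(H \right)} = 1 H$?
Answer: $\frac{2493}{566} \approx 4.4046$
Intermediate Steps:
$V{\left(H \right)} = H$
$\frac{1}{374 + 192} \left(-337\right) + V{\left(5 \right)} = \frac{1}{374 + 192} \left(-337\right) + 5 = \frac{1}{566} \left(-337\right) + 5 = - \frac{337}{566} + 5 = \frac{2493}{566}$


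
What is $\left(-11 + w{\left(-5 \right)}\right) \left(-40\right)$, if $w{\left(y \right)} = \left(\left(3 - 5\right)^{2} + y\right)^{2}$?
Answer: $400$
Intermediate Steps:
$w{\left(y \right)} = \left(4 + y\right)^{2}$ ($w{\left(y \right)} = \left(\left(-2\right)^{2} + y\right)^{2} = \left(4 + y\right)^{2}$)
$\left(-11 + w{\left(-5 \right)}\right) \left(-40\right) = \left(-11 + \left(4 - 5\right)^{2}\right) \left(-40\right) = \left(-11 + \left(-1\right)^{2}\right) \left(-40\right) = \left(-11 + 1\right) \left(-40\right) = \left(-10\right) \left(-40\right) = 400$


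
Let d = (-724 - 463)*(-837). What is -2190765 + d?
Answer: -1197246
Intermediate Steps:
d = 993519 (d = -1187*(-837) = 993519)
-2190765 + d = -2190765 + 993519 = -1197246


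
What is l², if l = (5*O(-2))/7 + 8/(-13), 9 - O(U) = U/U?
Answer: 215296/8281 ≈ 25.999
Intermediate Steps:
O(U) = 8 (O(U) = 9 - U/U = 9 - 1*1 = 9 - 1 = 8)
l = 464/91 (l = (5*8)/7 + 8/(-13) = 40*(⅐) + 8*(-1/13) = 40/7 - 8/13 = 464/91 ≈ 5.0989)
l² = (464/91)² = 215296/8281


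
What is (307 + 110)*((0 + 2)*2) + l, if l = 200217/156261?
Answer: 86947855/52087 ≈ 1669.3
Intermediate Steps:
l = 66739/52087 (l = 200217*(1/156261) = 66739/52087 ≈ 1.2813)
(307 + 110)*((0 + 2)*2) + l = (307 + 110)*((0 + 2)*2) + 66739/52087 = 417*(2*2) + 66739/52087 = 417*4 + 66739/52087 = 1668 + 66739/52087 = 86947855/52087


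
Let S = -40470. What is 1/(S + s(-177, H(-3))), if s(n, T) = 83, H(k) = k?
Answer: -1/40387 ≈ -2.4760e-5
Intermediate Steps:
1/(S + s(-177, H(-3))) = 1/(-40470 + 83) = 1/(-40387) = -1/40387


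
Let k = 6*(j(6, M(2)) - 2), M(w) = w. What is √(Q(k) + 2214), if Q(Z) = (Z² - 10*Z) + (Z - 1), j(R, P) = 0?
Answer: √2465 ≈ 49.649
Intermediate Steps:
k = -12 (k = 6*(0 - 2) = 6*(-2) = -12)
Q(Z) = -1 + Z² - 9*Z (Q(Z) = (Z² - 10*Z) + (-1 + Z) = -1 + Z² - 9*Z)
√(Q(k) + 2214) = √((-1 + (-12)² - 9*(-12)) + 2214) = √((-1 + 144 + 108) + 2214) = √(251 + 2214) = √2465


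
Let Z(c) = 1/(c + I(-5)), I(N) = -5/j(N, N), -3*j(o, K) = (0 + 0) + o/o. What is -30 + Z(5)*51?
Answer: -549/20 ≈ -27.450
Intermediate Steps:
j(o, K) = -⅓ (j(o, K) = -((0 + 0) + o/o)/3 = -(0 + 1)/3 = -⅓*1 = -⅓)
I(N) = 15 (I(N) = -5/(-⅓) = -5*(-3) = 15)
Z(c) = 1/(15 + c) (Z(c) = 1/(c + 15) = 1/(15 + c))
-30 + Z(5)*51 = -30 + 51/(15 + 5) = -30 + 51/20 = -549/20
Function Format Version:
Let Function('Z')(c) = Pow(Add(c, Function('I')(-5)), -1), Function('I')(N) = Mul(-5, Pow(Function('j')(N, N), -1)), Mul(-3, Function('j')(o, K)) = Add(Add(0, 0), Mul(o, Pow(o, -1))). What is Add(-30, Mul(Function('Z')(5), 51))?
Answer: Rational(-549, 20) ≈ -27.450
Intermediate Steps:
Function('j')(o, K) = Rational(-1, 3) (Function('j')(o, K) = Mul(Rational(-1, 3), Add(Add(0, 0), Mul(o, Pow(o, -1)))) = Mul(Rational(-1, 3), Add(0, 1)) = Mul(Rational(-1, 3), 1) = Rational(-1, 3))
Function('I')(N) = 15 (Function('I')(N) = Mul(-5, Pow(Rational(-1, 3), -1)) = Mul(-5, -3) = 15)
Function('Z')(c) = Pow(Add(15, c), -1) (Function('Z')(c) = Pow(Add(c, 15), -1) = Pow(Add(15, c), -1))
Add(-30, Mul(Function('Z')(5), 51)) = Add(-30, Mul(Pow(Add(15, 5), -1), 51)) = Add(-30, Mul(Pow(20, -1), 51)) = Add(-30, Mul(Rational(1, 20), 51)) = Add(-30, Rational(51, 20)) = Rational(-549, 20)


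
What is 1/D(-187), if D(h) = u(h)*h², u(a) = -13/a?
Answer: 1/2431 ≈ 0.00041135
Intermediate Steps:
D(h) = -13*h (D(h) = (-13/h)*h² = -13*h)
1/D(-187) = 1/(-13*(-187)) = 1/2431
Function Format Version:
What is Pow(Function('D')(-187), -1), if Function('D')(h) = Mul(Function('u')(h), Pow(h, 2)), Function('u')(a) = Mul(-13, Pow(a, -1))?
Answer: Rational(1, 2431) ≈ 0.00041135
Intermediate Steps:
Function('D')(h) = Mul(-13, h) (Function('D')(h) = Mul(Mul(-13, Pow(h, -1)), Pow(h, 2)) = Mul(-13, h))
Pow(Function('D')(-187), -1) = Pow(Mul(-13, -187), -1) = Pow(2431, -1) = Rational(1, 2431)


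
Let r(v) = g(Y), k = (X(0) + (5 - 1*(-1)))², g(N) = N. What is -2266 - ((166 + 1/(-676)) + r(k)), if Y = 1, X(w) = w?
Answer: -1644707/676 ≈ -2433.0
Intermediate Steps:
k = 36 (k = (0 + (5 - 1*(-1)))² = (0 + (5 + 1))² = (0 + 6)² = 6² = 36)
r(v) = 1
-2266 - ((166 + 1/(-676)) + r(k)) = -2266 - ((166 + 1/(-676)) + 1) = -2266 - ((166 - 1/676) + 1) = -2266 - (112215/676 + 1) = -2266 - 1*112891/676 = -2266 - 112891/676 = -1644707/676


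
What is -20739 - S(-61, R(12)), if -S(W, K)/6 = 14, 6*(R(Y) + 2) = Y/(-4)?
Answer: -20655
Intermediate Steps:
R(Y) = -2 - Y/24 (R(Y) = -2 + (Y/(-4))/6 = -2 + (Y*(-¼))/6 = -2 + (-Y/4)/6 = -2 - Y/24)
S(W, K) = -84 (S(W, K) = -6*14 = -84)
-20739 - S(-61, R(12)) = -20739 - 1*(-84) = -20739 + 84 = -20655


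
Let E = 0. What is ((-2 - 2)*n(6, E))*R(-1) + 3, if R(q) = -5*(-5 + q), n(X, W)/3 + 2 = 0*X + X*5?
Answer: -10077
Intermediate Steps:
n(X, W) = -6 + 15*X (n(X, W) = -6 + 3*(0*X + X*5) = -6 + 3*(0 + 5*X) = -6 + 3*(5*X) = -6 + 15*X)
R(q) = 25 - 5*q
((-2 - 2)*n(6, E))*R(-1) + 3 = ((-2 - 2)*(-6 + 15*6))*(25 - 5*(-1)) + 3 = (-4*(-6 + 90))*(25 + 5) + 3 = -4*84*30 + 3 = -336*30 + 3 = -10080 + 3 = -10077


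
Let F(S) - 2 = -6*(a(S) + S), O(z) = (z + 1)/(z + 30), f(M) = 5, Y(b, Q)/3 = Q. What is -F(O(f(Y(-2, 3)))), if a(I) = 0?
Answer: -34/35 ≈ -0.97143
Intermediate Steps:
Y(b, Q) = 3*Q
O(z) = (1 + z)/(30 + z)
F(S) = 2 - 6*S (F(S) = 2 - 6*(0 + S) = 2 - 6*S)
-F(O(f(Y(-2, 3)))) = -(2 - 6*(1 + 5)/(30 + 5)) = -(2 - 6*6/35) = -(2 - 36/35) = -1*34/35 = -34/35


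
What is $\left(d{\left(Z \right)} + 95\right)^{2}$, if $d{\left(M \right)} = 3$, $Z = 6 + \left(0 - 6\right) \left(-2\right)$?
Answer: $9604$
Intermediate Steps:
$Z = 18$ ($Z = 6 + \left(0 - 6\right) \left(-2\right) = 6 - -12 = 6 + 12 = 18$)
$\left(d{\left(Z \right)} + 95\right)^{2} = \left(3 + 95\right)^{2} = 98^{2} = 9604$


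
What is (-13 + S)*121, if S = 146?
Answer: 16093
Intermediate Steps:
(-13 + S)*121 = (-13 + 146)*121 = 133*121 = 16093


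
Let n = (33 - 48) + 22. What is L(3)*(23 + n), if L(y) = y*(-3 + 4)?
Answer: 90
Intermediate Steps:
L(y) = y (L(y) = y*1 = y)
n = 7 (n = -15 + 22 = 7)
L(3)*(23 + n) = 3*(23 + 7) = 3*30 = 90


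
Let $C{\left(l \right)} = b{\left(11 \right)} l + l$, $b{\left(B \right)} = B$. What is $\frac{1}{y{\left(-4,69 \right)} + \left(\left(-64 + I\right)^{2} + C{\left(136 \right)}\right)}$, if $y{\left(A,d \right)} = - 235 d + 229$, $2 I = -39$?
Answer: $- \frac{4}{29527} \approx -0.00013547$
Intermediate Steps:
$I = - \frac{39}{2}$ ($I = \frac{1}{2} \left(-39\right) = - \frac{39}{2} \approx -19.5$)
$y{\left(A,d \right)} = 229 - 235 d$
$C{\left(l \right)} = 12 l$ ($C{\left(l \right)} = 11 l + l = 12 l$)
$\frac{1}{y{\left(-4,69 \right)} + \left(\left(-64 + I\right)^{2} + C{\left(136 \right)}\right)} = \frac{1}{\left(229 - 16215\right) + \left(\left(-64 - \frac{39}{2}\right)^{2} + 12 \cdot 136\right)} = \frac{1}{\left(229 - 16215\right) + \left(\left(- \frac{167}{2}\right)^{2} + 1632\right)} = \frac{1}{-15986 + \left(\frac{27889}{4} + 1632\right)} = \frac{1}{-15986 + \frac{34417}{4}} = \frac{1}{- \frac{29527}{4}} = - \frac{4}{29527}$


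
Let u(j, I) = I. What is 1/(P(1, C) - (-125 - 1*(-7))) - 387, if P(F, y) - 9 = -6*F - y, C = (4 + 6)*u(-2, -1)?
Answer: -50696/131 ≈ -386.99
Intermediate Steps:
C = -10 (C = (4 + 6)*(-1) = 10*(-1) = -10)
P(F, y) = 9 - y - 6*F (P(F, y) = 9 + (-6*F - y) = 9 + (-y - 6*F) = 9 - y - 6*F)
1/(P(1, C) - (-125 - 1*(-7))) - 387 = 1/((9 - 1*(-10) - 6*1) - (-125 - 1*(-7))) - 387 = 1/((9 + 10 - 6) - (-125 + 7)) - 387 = 1/(13 - 1*(-118)) - 387 = 1/(13 + 118) - 387 = 1/131 - 387 = -50696/131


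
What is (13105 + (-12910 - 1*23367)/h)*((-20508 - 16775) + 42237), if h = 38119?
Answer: 2474588481972/38119 ≈ 6.4917e+7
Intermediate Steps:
(13105 + (-12910 - 1*23367)/h)*((-20508 - 16775) + 42237) = (13105 + (-12910 - 1*23367)/38119)*((-20508 - 16775) + 42237) = (13105 + (-12910 - 23367)*(1/38119))*(-37283 + 42237) = (13105 - 36277*1/38119)*4954 = (13105 - 36277/38119)*4954 = (499513218/38119)*4954 = 2474588481972/38119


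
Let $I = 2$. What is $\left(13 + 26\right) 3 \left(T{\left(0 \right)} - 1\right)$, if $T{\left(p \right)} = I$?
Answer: $117$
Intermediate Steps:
$T{\left(p \right)} = 2$
$\left(13 + 26\right) 3 \left(T{\left(0 \right)} - 1\right) = \left(13 + 26\right) 3 \left(2 - 1\right) = 39 \cdot 3 \cdot 1 = 39 \cdot 3 = 117$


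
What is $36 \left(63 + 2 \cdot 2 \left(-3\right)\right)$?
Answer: $1836$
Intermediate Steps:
$36 \left(63 + 2 \cdot 2 \left(-3\right)\right) = 36 \left(63 + 4 \left(-3\right)\right) = 36 \left(63 - 12\right) = 36 \cdot 51 = 1836$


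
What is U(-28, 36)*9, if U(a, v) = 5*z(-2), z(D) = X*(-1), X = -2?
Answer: 90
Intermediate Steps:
z(D) = 2 (z(D) = -2*(-1) = 2)
U(a, v) = 10 (U(a, v) = 5*2 = 10)
U(-28, 36)*9 = 10*9 = 90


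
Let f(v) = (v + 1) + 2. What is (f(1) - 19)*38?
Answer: -570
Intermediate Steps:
f(v) = 3 + v (f(v) = (1 + v) + 2 = 3 + v)
(f(1) - 19)*38 = ((3 + 1) - 19)*38 = (4 - 19)*38 = -15*38 = -570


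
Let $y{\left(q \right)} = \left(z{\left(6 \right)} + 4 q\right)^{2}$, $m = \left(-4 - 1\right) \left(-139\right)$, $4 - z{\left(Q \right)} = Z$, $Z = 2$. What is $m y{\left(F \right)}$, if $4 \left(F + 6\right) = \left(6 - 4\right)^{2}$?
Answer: $225180$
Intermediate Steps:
$z{\left(Q \right)} = 2$ ($z{\left(Q \right)} = 4 - 2 = 2$)
$F = -5$ ($F = -6 + \frac{\left(6 - 4\right)^{2}}{4} = -6 + \frac{2^{2}}{4} = -6 + \frac{1}{4} \cdot 4 = -6 + 1 = -5$)
$m = 695$ ($m = \left(-5\right) \left(-139\right) = 695$)
$y{\left(q \right)} = \left(2 + 4 q\right)^{2}$
$m y{\left(F \right)} = 695 \cdot 4 \left(1 + 2 \left(-5\right)\right)^{2} = 695 \cdot 4 \left(1 - 10\right)^{2} = 695 \cdot 4 \left(-9\right)^{2} = 695 \cdot 4 \cdot 81 = 695 \cdot 324 = 225180$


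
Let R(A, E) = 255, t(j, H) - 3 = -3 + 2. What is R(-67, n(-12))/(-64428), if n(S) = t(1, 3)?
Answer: -85/21476 ≈ -0.0039579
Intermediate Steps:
t(j, H) = 2 (t(j, H) = 3 + (-3 + 2) = 3 - 1 = 2)
n(S) = 2
R(-67, n(-12))/(-64428) = 255/(-64428) = 255*(-1/64428) = -85/21476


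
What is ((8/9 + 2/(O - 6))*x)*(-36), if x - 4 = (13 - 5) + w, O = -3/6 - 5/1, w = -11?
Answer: -592/23 ≈ -25.739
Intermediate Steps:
O = -11/2 (O = -3*⅙ - 5*1 = -½ - 5 = -11/2 ≈ -5.5000)
x = 1 (x = 4 + ((13 - 5) - 11) = 4 + (8 - 11) = 4 - 3 = 1)
((8/9 + 2/(O - 6))*x)*(-36) = ((8/9 + 2/(-11/2 - 6))*1)*(-36) = ((8*(⅑) + 2/(-23/2))*1)*(-36) = ((8/9 + 2*(-2/23))*1)*(-36) = ((8/9 - 4/23)*1)*(-36) = ((148/207)*1)*(-36) = (148/207)*(-36) = -592/23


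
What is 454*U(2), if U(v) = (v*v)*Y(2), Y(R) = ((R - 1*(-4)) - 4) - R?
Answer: 0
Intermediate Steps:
Y(R) = 0 (Y(R) = ((R + 4) - 4) - R = ((4 + R) - 4) - R = R - R = 0)
U(v) = 0 (U(v) = (v*v)*0 = v²*0 = 0)
454*U(2) = 454*0 = 0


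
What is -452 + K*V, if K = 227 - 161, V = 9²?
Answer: 4894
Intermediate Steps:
V = 81
K = 66
-452 + K*V = -452 + 66*81 = -452 + 5346 = 4894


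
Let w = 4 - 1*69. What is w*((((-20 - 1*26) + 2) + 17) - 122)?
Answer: 9685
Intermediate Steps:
w = -65 (w = 4 - 69 = -65)
w*((((-20 - 1*26) + 2) + 17) - 122) = -65*((((-20 - 1*26) + 2) + 17) - 122) = -65*((((-20 - 26) + 2) + 17) - 122) = -65*(((-46 + 2) + 17) - 122) = -65*((-44 + 17) - 122) = -65*(-27 - 122) = -65*(-149) = 9685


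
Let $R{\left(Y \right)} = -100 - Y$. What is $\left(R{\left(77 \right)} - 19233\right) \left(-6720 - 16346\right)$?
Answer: $447711060$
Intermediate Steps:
$\left(R{\left(77 \right)} - 19233\right) \left(-6720 - 16346\right) = \left(\left(-100 - 77\right) - 19233\right) \left(-6720 - 16346\right) = \left(\left(-100 - 77\right) - 19233\right) \left(-23066\right) = \left(-177 - 19233\right) \left(-23066\right) = \left(-19410\right) \left(-23066\right) = 447711060$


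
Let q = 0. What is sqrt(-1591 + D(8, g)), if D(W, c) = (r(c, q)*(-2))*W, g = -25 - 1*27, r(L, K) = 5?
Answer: I*sqrt(1671) ≈ 40.878*I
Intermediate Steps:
g = -52 (g = -25 - 27 = -52)
D(W, c) = -10*W (D(W, c) = (5*(-2))*W = -10*W)
sqrt(-1591 + D(8, g)) = sqrt(-1591 - 10*8) = sqrt(-1591 - 80) = sqrt(-1671) = I*sqrt(1671)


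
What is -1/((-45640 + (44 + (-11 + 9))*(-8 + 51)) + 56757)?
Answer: -1/12923 ≈ -7.7381e-5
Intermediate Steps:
-1/((-45640 + (44 + (-11 + 9))*(-8 + 51)) + 56757) = -1/((-45640 + (44 - 2)*43) + 56757) = -1/((-45640 + 42*43) + 56757) = -1/((-45640 + 1806) + 56757) = -1/(-43834 + 56757) = -1/12923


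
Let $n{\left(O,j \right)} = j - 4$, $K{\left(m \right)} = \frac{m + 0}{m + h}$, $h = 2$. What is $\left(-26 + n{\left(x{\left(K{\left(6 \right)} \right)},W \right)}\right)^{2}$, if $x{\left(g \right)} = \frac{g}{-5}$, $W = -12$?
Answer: $1764$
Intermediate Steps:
$K{\left(m \right)} = \frac{m}{2 + m}$ ($K{\left(m \right)} = \frac{m + 0}{m + 2} = \frac{m}{2 + m}$)
$x{\left(g \right)} = - \frac{g}{5}$ ($x{\left(g \right)} = g \left(- \frac{1}{5}\right) = - \frac{g}{5}$)
$n{\left(O,j \right)} = -4 + j$ ($n{\left(O,j \right)} = j - 4 = -4 + j$)
$\left(-26 + n{\left(x{\left(K{\left(6 \right)} \right)},W \right)}\right)^{2} = \left(-26 - 16\right)^{2} = \left(-42\right)^{2} = 1764$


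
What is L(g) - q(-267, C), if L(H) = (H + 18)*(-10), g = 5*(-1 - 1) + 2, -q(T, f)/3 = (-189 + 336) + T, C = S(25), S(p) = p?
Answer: -460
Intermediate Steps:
C = 25
q(T, f) = -441 - 3*T (q(T, f) = -3*((-189 + 336) + T) = -3*(147 + T) = -441 - 3*T)
g = -8 (g = 5*(-2) + 2 = -10 + 2 = -8)
L(H) = -180 - 10*H (L(H) = (18 + H)*(-10) = -180 - 10*H)
L(g) - q(-267, C) = (-180 - 10*(-8)) - (-441 - 3*(-267)) = (-180 + 80) - (-441 + 801) = -100 - 1*360 = -100 - 360 = -460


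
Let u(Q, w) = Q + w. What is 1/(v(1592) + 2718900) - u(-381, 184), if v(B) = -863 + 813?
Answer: 535613451/2718850 ≈ 197.00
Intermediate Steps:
v(B) = -50
1/(v(1592) + 2718900) - u(-381, 184) = 1/(-50 + 2718900) - (-381 + 184) = 1/2718850 - 1*(-197) = 1/2718850 + 197 = 535613451/2718850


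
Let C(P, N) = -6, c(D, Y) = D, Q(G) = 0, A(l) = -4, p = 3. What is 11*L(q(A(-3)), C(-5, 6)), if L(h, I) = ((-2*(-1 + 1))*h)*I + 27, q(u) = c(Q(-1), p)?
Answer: 297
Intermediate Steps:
q(u) = 0
L(h, I) = 27 (L(h, I) = ((-2*0)*h)*I + 27 = (0*h)*I + 27 = 0*I + 27 = 0 + 27 = 27)
11*L(q(A(-3)), C(-5, 6)) = 11*27 = 297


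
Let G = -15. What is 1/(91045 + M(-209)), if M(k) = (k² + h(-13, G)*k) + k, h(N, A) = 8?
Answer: 1/132845 ≈ 7.5276e-6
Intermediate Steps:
M(k) = k² + 9*k (M(k) = (k² + 8*k) + k = k² + 9*k)
1/(91045 + M(-209)) = 1/(91045 - 209*(9 - 209)) = 1/(91045 - 209*(-200)) = 1/(91045 + 41800) = 1/132845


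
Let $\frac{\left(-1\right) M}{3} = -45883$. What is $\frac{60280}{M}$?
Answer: $\frac{60280}{137649} \approx 0.43793$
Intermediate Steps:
$M = 137649$ ($M = \left(-3\right) \left(-45883\right) = 137649$)
$\frac{60280}{M} = \frac{60280}{137649}$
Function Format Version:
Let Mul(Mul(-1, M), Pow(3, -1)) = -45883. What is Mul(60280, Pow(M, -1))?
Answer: Rational(60280, 137649) ≈ 0.43793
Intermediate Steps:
M = 137649 (M = Mul(-3, -45883) = 137649)
Mul(60280, Pow(M, -1)) = Mul(60280, Pow(137649, -1)) = Mul(60280, Rational(1, 137649)) = Rational(60280, 137649)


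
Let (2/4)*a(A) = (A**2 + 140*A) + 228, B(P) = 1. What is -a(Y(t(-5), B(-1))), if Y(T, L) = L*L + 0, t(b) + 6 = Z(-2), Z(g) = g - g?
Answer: -738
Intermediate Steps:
Z(g) = 0
t(b) = -6 (t(b) = -6 + 0 = -6)
Y(T, L) = L**2 (Y(T, L) = L**2 + 0 = L**2)
a(A) = 456 + 2*A**2 + 280*A (a(A) = 2*((A**2 + 140*A) + 228) = 2*(228 + A**2 + 140*A) = 456 + 2*A**2 + 280*A)
-a(Y(t(-5), B(-1))) = -(456 + 2*(1**2)**2 + 280*1**2) = -(456 + 2*1**2 + 280*1) = -(456 + 2*1 + 280) = -(456 + 2 + 280) = -1*738 = -738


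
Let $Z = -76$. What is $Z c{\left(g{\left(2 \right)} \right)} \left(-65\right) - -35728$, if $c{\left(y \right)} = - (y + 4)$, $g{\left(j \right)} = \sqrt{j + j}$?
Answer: $6088$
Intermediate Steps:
$g{\left(j \right)} = \sqrt{2} \sqrt{j}$ ($g{\left(j \right)} = \sqrt{2 j} = \sqrt{2} \sqrt{j}$)
$c{\left(y \right)} = -4 - y$ ($c{\left(y \right)} = - (4 + y) = -4 - y$)
$Z c{\left(g{\left(2 \right)} \right)} \left(-65\right) - -35728 = - 76 \left(-4 - \sqrt{2} \sqrt{2}\right) \left(-65\right) - -35728 = - 76 \left(-4 - 2\right) \left(-65\right) + 35728 = \left(-76\right) \left(-6\right) \left(-65\right) + 35728 = 456 \left(-65\right) + 35728 = -29640 + 35728 = 6088$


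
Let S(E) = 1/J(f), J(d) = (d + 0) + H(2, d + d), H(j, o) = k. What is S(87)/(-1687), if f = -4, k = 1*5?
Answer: -1/1687 ≈ -0.00059277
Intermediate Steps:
k = 5
H(j, o) = 5
J(d) = 5 + d (J(d) = (d + 0) + 5 = d + 5 = 5 + d)
S(E) = 1 (S(E) = 1/(5 - 4) = 1/1 = 1)
S(87)/(-1687) = 1/(-1687) = 1*(-1/1687) = -1/1687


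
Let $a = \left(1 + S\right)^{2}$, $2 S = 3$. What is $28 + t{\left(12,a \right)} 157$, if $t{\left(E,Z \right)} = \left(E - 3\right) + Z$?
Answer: $\frac{9689}{4} \approx 2422.3$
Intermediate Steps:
$S = \frac{3}{2}$ ($S = \frac{1}{2} \cdot 3 = \frac{3}{2} \approx 1.5$)
$a = \frac{25}{4}$ ($a = \left(1 + \frac{3}{2}\right)^{2} = \left(\frac{5}{2}\right)^{2} = \frac{25}{4} \approx 6.25$)
$t{\left(E,Z \right)} = -3 + E + Z$ ($t{\left(E,Z \right)} = \left(-3 + E\right) + Z = -3 + E + Z$)
$28 + t{\left(12,a \right)} 157 = 28 + \left(-3 + 12 + \frac{25}{4}\right) 157 = 28 + \frac{61}{4} \cdot 157 = 28 + \frac{9577}{4} = \frac{9689}{4}$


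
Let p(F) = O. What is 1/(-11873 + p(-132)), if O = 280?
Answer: -1/11593 ≈ -8.6259e-5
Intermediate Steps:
p(F) = 280
1/(-11873 + p(-132)) = 1/(-11873 + 280) = 1/(-11593) = -1/11593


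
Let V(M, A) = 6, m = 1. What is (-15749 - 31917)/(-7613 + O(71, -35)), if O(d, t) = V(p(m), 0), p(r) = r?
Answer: 47666/7607 ≈ 6.2661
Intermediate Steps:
O(d, t) = 6
(-15749 - 31917)/(-7613 + O(71, -35)) = (-15749 - 31917)/(-7613 + 6) = -47666/(-7607) = -47666*(-1/7607) = 47666/7607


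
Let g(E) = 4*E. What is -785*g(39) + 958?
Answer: -121502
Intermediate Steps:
-785*g(39) + 958 = -3140*39 + 958 = -785*156 + 958 = -122460 + 958 = -121502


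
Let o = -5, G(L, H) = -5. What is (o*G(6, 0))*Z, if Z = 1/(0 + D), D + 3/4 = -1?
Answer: -100/7 ≈ -14.286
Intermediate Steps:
D = -7/4 (D = -3/4 - 1 = -7/4 ≈ -1.7500)
Z = -4/7 (Z = 1/(0 - 7/4) = 1/(-7/4) = -4/7 ≈ -0.57143)
(o*G(6, 0))*Z = -5*(-5)*(-4/7) = 25*(-4/7) = -100/7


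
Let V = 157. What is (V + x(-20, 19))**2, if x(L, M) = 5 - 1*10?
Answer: 23104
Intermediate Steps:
x(L, M) = -5 (x(L, M) = 5 - 10 = -5)
(V + x(-20, 19))**2 = (157 - 5)**2 = 152**2 = 23104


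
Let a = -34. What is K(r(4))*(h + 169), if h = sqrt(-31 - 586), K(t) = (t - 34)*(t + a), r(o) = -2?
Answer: 219024 + 1296*I*sqrt(617) ≈ 2.1902e+5 + 32192.0*I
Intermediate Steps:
K(t) = (-34 + t)**2 (K(t) = (t - 34)*(t - 34) = (-34 + t)*(-34 + t) = (-34 + t)**2)
h = I*sqrt(617) (h = sqrt(-617) = I*sqrt(617) ≈ 24.839*I)
K(r(4))*(h + 169) = (1156 + (-2)**2 - 68*(-2))*(I*sqrt(617) + 169) = (1156 + 4 + 136)*(169 + I*sqrt(617)) = 1296*(169 + I*sqrt(617)) = 219024 + 1296*I*sqrt(617)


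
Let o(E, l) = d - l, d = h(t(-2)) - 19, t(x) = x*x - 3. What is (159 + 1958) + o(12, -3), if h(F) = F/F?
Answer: 2102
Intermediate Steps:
t(x) = -3 + x**2 (t(x) = x**2 - 3 = -3 + x**2)
h(F) = 1
d = -18 (d = 1 - 19 = -18)
o(E, l) = -18 - l
(159 + 1958) + o(12, -3) = (159 + 1958) + (-18 - 1*(-3)) = 2117 + (-18 + 3) = 2117 - 15 = 2102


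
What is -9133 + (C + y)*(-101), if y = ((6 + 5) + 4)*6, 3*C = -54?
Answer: -16405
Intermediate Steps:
C = -18 (C = (⅓)*(-54) = -18)
y = 90 (y = (11 + 4)*6 = 15*6 = 90)
-9133 + (C + y)*(-101) = -9133 + (-18 + 90)*(-101) = -9133 + 72*(-101) = -9133 - 7272 = -16405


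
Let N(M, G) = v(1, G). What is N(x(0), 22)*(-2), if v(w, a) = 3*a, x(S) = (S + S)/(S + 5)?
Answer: -132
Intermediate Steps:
x(S) = 2*S/(5 + S) (x(S) = (2*S)/(5 + S) = 2*S/(5 + S))
N(M, G) = 3*G
N(x(0), 22)*(-2) = (3*22)*(-2) = 66*(-2) = -132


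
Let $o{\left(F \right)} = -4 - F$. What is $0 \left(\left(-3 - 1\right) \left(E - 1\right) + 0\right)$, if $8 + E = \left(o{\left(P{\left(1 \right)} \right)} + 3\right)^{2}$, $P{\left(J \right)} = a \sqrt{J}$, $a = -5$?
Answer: $0$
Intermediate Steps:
$P{\left(J \right)} = - 5 \sqrt{J}$
$E = 8$ ($E = -8 + \left(\left(-4 - - 5 \sqrt{1}\right) + 3\right)^{2} = -8 + \left(\left(-4 - \left(-5\right) 1\right) + 3\right)^{2} = -8 + \left(\left(-4 - -5\right) + 3\right)^{2} = -8 + \left(\left(-4 + 5\right) + 3\right)^{2} = -8 + \left(1 + 3\right)^{2} = -8 + 4^{2} = -8 + 16 = 8$)
$0 \left(\left(-3 - 1\right) \left(E - 1\right) + 0\right) = 0 \left(\left(-3 - 1\right) \left(8 - 1\right) + 0\right) = 0 \left(\left(-4\right) 7 + 0\right) = 0 \left(-28 + 0\right) = 0 \left(-28\right) = 0$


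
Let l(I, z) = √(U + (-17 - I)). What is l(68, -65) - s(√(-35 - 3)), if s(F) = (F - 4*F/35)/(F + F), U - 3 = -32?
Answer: -31/70 + I*√114 ≈ -0.44286 + 10.677*I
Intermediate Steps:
U = -29 (U = 3 - 32 = -29)
l(I, z) = √(-46 - I) (l(I, z) = √(-29 + (-17 - I)) = √(-46 - I))
s(F) = 31/70 (s(F) = (F - 4*F/35)/((2*F)) = (F - 4*F/35)*(1/(2*F)) = (31*F/35)*(1/(2*F)) = 31/70)
l(68, -65) - s(√(-35 - 3)) = √(-46 - 1*68) - 1*31/70 = √(-46 - 68) - 31/70 = √(-114) - 31/70 = I*√114 - 31/70 = -31/70 + I*√114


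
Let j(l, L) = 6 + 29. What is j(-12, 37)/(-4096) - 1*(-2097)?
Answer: 8589277/4096 ≈ 2097.0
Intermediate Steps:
j(l, L) = 35
j(-12, 37)/(-4096) - 1*(-2097) = 35/(-4096) - 1*(-2097) = 35*(-1/4096) + 2097 = -35/4096 + 2097 = 8589277/4096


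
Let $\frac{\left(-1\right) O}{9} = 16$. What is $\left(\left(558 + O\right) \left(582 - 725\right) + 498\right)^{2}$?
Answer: $3446159616$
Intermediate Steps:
$O = -144$ ($O = \left(-9\right) 16 = -144$)
$\left(\left(558 + O\right) \left(582 - 725\right) + 498\right)^{2} = \left(\left(558 - 144\right) \left(582 - 725\right) + 498\right)^{2} = \left(414 \left(-143\right) + 498\right)^{2} = \left(-59202 + 498\right)^{2} = \left(-58704\right)^{2} = 3446159616$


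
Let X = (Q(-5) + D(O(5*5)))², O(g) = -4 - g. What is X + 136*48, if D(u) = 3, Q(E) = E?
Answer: 6532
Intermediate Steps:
X = 4 (X = (-5 + 3)² = (-2)² = 4)
X + 136*48 = 4 + 136*48 = 4 + 6528 = 6532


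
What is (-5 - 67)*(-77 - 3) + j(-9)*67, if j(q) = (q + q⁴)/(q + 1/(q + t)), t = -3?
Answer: -4639968/109 ≈ -42569.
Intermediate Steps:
j(q) = (q + q⁴)/(q + 1/(-3 + q)) (j(q) = (q + q⁴)/(q + 1/(q - 3)) = (q + q⁴)/(q + 1/(-3 + q)))
(-5 - 67)*(-77 - 3) + j(-9)*67 = (-5 - 67)*(-77 - 3) - 9*(-3 - 9 + (-9)⁴ - 3*(-9)³)/(1 + (-9)² - 3*(-9))*67 = -72*(-80) - 9*(-3 - 9 + 6561 - 3*(-729))/(1 + 81 + 27)*67 = 5760 - 9*(-3 - 9 + 6561 + 2187)/109*67 = 5760 - 9*1/109*8736*67 = 5760 - 78624/109*67 = 5760 - 5267808/109 = -4639968/109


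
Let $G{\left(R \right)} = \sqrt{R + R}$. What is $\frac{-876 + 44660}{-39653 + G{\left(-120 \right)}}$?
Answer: $- \frac{1736166952}{1572360649} - \frac{175136 i \sqrt{15}}{1572360649} \approx -1.1042 - 0.00043139 i$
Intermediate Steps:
$G{\left(R \right)} = \sqrt{2} \sqrt{R}$ ($G{\left(R \right)} = \sqrt{2 R} = \sqrt{2} \sqrt{R}$)
$\frac{-876 + 44660}{-39653 + G{\left(-120 \right)}} = \frac{-876 + 44660}{-39653 + \sqrt{2} \sqrt{-120}} = \frac{43784}{-39653 + \sqrt{2} \cdot 2 i \sqrt{30}} = \frac{43784}{-39653 + 4 i \sqrt{15}}$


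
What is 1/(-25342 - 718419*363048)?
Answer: -1/270020943528 ≈ -3.7034e-12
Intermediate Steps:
1/(-25342 - 718419*363048) = (1/363048)/(-743761) = -1/743761*1/363048 = -1/270020943528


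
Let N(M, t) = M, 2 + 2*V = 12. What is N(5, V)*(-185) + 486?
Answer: -439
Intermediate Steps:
V = 5 (V = -1 + (½)*12 = -1 + 6 = 5)
N(5, V)*(-185) + 486 = 5*(-185) + 486 = -925 + 486 = -439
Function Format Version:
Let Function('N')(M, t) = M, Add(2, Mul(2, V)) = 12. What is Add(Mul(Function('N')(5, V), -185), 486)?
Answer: -439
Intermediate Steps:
V = 5 (V = Add(-1, Mul(Rational(1, 2), 12)) = Add(-1, 6) = 5)
Add(Mul(Function('N')(5, V), -185), 486) = Add(Mul(5, -185), 486) = Add(-925, 486) = -439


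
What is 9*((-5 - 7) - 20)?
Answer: -288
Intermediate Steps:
9*((-5 - 7) - 20) = 9*(-12 - 20) = 9*(-32) = -288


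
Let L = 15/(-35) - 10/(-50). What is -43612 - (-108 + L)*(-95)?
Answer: -377256/7 ≈ -53894.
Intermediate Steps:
L = -8/35 (L = 15*(-1/35) - 10*(-1/50) = -3/7 + ⅕ = -8/35 ≈ -0.22857)
-43612 - (-108 + L)*(-95) = -43612 - (-108 - 8/35)*(-95) = -43612 - (-3788)*(-95)/35 = -43612 - 1*71972/7 = -43612 - 71972/7 = -377256/7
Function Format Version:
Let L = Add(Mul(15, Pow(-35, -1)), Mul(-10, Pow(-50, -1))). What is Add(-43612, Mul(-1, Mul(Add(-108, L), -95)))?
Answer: Rational(-377256, 7) ≈ -53894.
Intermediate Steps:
L = Rational(-8, 35) (L = Add(Mul(15, Rational(-1, 35)), Mul(-10, Rational(-1, 50))) = Add(Rational(-3, 7), Rational(1, 5)) = Rational(-8, 35) ≈ -0.22857)
Add(-43612, Mul(-1, Mul(Add(-108, L), -95))) = Add(-43612, Mul(-1, Mul(Add(-108, Rational(-8, 35)), -95))) = Add(-43612, Mul(-1, Mul(Rational(-3788, 35), -95))) = Add(-43612, Mul(-1, Rational(71972, 7))) = Add(-43612, Rational(-71972, 7)) = Rational(-377256, 7)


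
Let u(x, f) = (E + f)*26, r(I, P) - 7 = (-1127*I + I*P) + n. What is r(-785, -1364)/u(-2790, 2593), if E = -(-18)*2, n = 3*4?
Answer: 977727/34177 ≈ 28.608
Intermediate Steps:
n = 12
r(I, P) = 19 - 1127*I + I*P (r(I, P) = 7 + ((-1127*I + I*P) + 12) = 7 + (12 - 1127*I + I*P) = 19 - 1127*I + I*P)
E = 36 (E = -6*(-6) = 36)
u(x, f) = 936 + 26*f (u(x, f) = (36 + f)*26 = 936 + 26*f)
r(-785, -1364)/u(-2790, 2593) = (19 - 1127*(-785) - 785*(-1364))/(936 + 26*2593) = (19 + 884695 + 1070740)/(936 + 67418) = 1955454/68354 = 1955454*(1/68354) = 977727/34177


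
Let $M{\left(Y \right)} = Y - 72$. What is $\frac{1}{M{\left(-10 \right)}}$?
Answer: $- \frac{1}{82} \approx -0.012195$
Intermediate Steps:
$M{\left(Y \right)} = -72 + Y$ ($M{\left(Y \right)} = Y - 72 = -72 + Y$)
$\frac{1}{M{\left(-10 \right)}} = \frac{1}{-72 - 10} = \frac{1}{-82} = - \frac{1}{82}$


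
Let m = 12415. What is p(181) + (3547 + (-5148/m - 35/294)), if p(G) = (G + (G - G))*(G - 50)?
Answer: 1093296973/40110 ≈ 27257.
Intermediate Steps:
p(G) = G*(-50 + G) (p(G) = (G + 0)*(-50 + G) = G*(-50 + G))
p(181) + (3547 + (-5148/m - 35/294)) = 181*(-50 + 181) + (3547 + (-5148/12415 - 35/294)) = 181*131 + (3547 + (-5148*1/12415 - 35*1/294)) = 23711 + (3547 + (-396/955 - 5/42)) = 23711 + (3547 - 21407/40110) = 23711 + 142248763/40110 = 1093296973/40110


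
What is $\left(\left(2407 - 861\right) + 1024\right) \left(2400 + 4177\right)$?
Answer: $16902890$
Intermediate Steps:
$\left(\left(2407 - 861\right) + 1024\right) \left(2400 + 4177\right) = \left(1546 + 1024\right) 6577 = 2570 \cdot 6577 = 16902890$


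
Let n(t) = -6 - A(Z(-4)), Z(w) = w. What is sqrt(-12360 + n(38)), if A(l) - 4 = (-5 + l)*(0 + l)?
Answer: I*sqrt(12406) ≈ 111.38*I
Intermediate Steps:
A(l) = 4 + l*(-5 + l) (A(l) = 4 + (-5 + l)*(0 + l) = 4 + (-5 + l)*l = 4 + l*(-5 + l))
n(t) = -46 (n(t) = -6 - (4 + (-4)**2 - 5*(-4)) = -6 - (4 + 16 + 20) = -6 - 1*40 = -6 - 40 = -46)
sqrt(-12360 + n(38)) = sqrt(-12360 - 46) = sqrt(-12406) = I*sqrt(12406)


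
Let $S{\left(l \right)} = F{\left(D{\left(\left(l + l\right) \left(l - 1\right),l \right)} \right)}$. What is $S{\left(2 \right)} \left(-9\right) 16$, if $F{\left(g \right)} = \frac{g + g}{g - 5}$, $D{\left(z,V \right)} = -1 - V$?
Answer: $-108$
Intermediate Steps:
$F{\left(g \right)} = \frac{2 g}{-5 + g}$
$S{\left(l \right)} = \frac{2 \left(-1 - l\right)}{-6 - l}$ ($S{\left(l \right)} = \frac{2 \left(-1 - l\right)}{-5 - \left(1 + l\right)} = \frac{2 \left(-1 - l\right)}{-6 - l}$)
$S{\left(2 \right)} \left(-9\right) 16 = \frac{2 \left(1 + 2\right)}{6 + 2} \left(-9\right) 16 = 2 \cdot \frac{1}{8} \cdot 3 \left(-9\right) 16 = \frac{3}{4} \left(-9\right) 16 = \left(- \frac{27}{4}\right) 16 = -108$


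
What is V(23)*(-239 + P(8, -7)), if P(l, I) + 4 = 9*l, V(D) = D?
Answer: -3933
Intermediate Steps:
P(l, I) = -4 + 9*l
V(23)*(-239 + P(8, -7)) = 23*(-239 + (-4 + 9*8)) = 23*(-239 + (-4 + 72)) = 23*(-239 + 68) = 23*(-171) = -3933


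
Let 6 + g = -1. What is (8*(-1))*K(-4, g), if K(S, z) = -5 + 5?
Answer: 0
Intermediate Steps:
g = -7 (g = -6 - 1 = -7)
K(S, z) = 0
(8*(-1))*K(-4, g) = (8*(-1))*0 = -8*0 = 0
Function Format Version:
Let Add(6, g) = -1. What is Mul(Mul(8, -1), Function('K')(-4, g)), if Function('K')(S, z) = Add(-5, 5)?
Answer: 0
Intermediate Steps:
g = -7 (g = Add(-6, -1) = -7)
Function('K')(S, z) = 0
Mul(Mul(8, -1), Function('K')(-4, g)) = Mul(Mul(8, -1), 0) = Mul(-8, 0) = 0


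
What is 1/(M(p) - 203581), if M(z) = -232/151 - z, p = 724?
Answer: -151/30850287 ≈ -4.8946e-6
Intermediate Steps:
M(z) = -232/151 - z (M(z) = -232*1/151 - z = -232/151 - z)
1/(M(p) - 203581) = 1/((-232/151 - 1*724) - 203581) = 1/((-232/151 - 724) - 203581) = 1/(-109556/151 - 203581) = 1/(-30850287/151) = -151/30850287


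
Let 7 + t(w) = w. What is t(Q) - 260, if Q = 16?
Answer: -251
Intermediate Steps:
t(w) = -7 + w
t(Q) - 260 = (-7 + 16) - 260 = 9 - 260 = -251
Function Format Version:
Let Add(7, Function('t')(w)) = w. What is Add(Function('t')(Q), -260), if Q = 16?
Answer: -251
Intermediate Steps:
Function('t')(w) = Add(-7, w)
Add(Function('t')(Q), -260) = Add(Add(-7, 16), -260) = Add(9, -260) = -251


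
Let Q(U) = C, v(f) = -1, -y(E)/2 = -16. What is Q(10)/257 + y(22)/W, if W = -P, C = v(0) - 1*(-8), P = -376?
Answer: 1357/12079 ≈ 0.11234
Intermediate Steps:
y(E) = 32 (y(E) = -2*(-16) = 32)
C = 7 (C = -1 - 1*(-8) = -1 + 8 = 7)
Q(U) = 7
W = 376 (W = -1*(-376) = 376)
Q(10)/257 + y(22)/W = 7/257 + 32/376 = 7*(1/257) + 32*(1/376) = 7/257 + 4/47 = 1357/12079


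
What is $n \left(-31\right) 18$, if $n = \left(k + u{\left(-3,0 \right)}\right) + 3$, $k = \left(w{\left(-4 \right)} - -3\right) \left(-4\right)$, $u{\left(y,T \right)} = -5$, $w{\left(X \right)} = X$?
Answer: $-1116$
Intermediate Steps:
$k = 4$ ($k = \left(-4 - -3\right) \left(-4\right) = \left(-4 + 3\right) \left(-4\right) = \left(-1\right) \left(-4\right) = 4$)
$n = 2$ ($n = \left(4 - 5\right) + 3 = -1 + 3 = 2$)
$n \left(-31\right) 18 = 2 \left(-31\right) 18 = \left(-62\right) 18 = -1116$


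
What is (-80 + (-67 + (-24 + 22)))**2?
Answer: 22201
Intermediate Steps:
(-80 + (-67 + (-24 + 22)))**2 = (-80 + (-67 - 2))**2 = (-80 - 69)**2 = (-149)**2 = 22201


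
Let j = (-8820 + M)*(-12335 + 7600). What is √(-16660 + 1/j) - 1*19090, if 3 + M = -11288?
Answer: -19090 + I*√893913695638173035/7325045 ≈ -19090.0 + 129.07*I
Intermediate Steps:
M = -11291 (M = -3 - 11288 = -11291)
j = 95225585 (j = (-8820 - 11291)*(-12335 + 7600) = -20111*(-4735) = 95225585)
√(-16660 + 1/j) - 1*19090 = √(-16660 + 1/95225585) - 1*19090 = √(-16660 + 1/95225585) - 19090 = √(-1586458246099/95225585) - 19090 = I*√893913695638173035/7325045 - 19090 = -19090 + I*√893913695638173035/7325045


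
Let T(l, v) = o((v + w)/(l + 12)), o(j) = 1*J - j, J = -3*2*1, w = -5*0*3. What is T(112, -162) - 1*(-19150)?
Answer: 1187009/62 ≈ 19145.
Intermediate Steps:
w = 0 (w = 0*3 = 0)
J = -6 (J = -6*1 = -6)
o(j) = -6 - j (o(j) = 1*(-6) - j = -6 - j)
T(l, v) = -6 - v/(12 + l) (T(l, v) = -6 - (v + 0)/(l + 12) = -6 - v/(12 + l))
T(112, -162) - 1*(-19150) = (-72 - 1*(-162) - 6*112)/(12 + 112) - 1*(-19150) = (-72 + 162 - 672)/124 + 19150 = (1/124)*(-582) + 19150 = -291/62 + 19150 = 1187009/62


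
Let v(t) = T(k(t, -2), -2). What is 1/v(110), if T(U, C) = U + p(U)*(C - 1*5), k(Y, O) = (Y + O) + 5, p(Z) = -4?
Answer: 1/141 ≈ 0.0070922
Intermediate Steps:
k(Y, O) = 5 + O + Y (k(Y, O) = (O + Y) + 5 = 5 + O + Y)
T(U, C) = 20 + U - 4*C (T(U, C) = U - 4*(C - 1*5) = U - 4*(C - 5) = U - 4*(-5 + C) = U + (20 - 4*C) = 20 + U - 4*C)
v(t) = 31 + t (v(t) = 20 + (5 - 2 + t) - 4*(-2) = 20 + (3 + t) + 8 = 31 + t)
1/v(110) = 1/(31 + 110) = 1/141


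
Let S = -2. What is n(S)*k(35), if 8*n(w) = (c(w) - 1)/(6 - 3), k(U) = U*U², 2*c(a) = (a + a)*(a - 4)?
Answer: 471625/24 ≈ 19651.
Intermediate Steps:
c(a) = a*(-4 + a) (c(a) = ((a + a)*(a - 4))/2 = ((2*a)*(-4 + a))/2 = (2*a*(-4 + a))/2 = a*(-4 + a))
k(U) = U³
n(w) = -1/24 + w*(-4 + w)/24 (n(w) = ((w*(-4 + w) - 1)/(6 - 3))/8 = ((-1 + w*(-4 + w))/3)/8 = ((-1 + w*(-4 + w))*(⅓))/8 = (-⅓ + w*(-4 + w)/3)/8 = -1/24 + w*(-4 + w)/24)
n(S)*k(35) = (-1/24 + (1/24)*(-2)*(-4 - 2))*35³ = (-1/24 + (1/24)*(-2)*(-6))*42875 = (-1/24 + ½)*42875 = (11/24)*42875 = 471625/24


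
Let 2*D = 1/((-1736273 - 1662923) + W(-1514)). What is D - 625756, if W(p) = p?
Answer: -4256029373521/6801420 ≈ -6.2576e+5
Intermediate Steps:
D = -1/6801420 (D = 1/(2*((-1736273 - 1662923) - 1514)) = 1/(2*(-3399196 - 1514)) = (½)/(-3400710) = (½)*(-1/3400710) = -1/6801420 ≈ -1.4703e-7)
D - 625756 = -1/6801420 - 625756 = -4256029373521/6801420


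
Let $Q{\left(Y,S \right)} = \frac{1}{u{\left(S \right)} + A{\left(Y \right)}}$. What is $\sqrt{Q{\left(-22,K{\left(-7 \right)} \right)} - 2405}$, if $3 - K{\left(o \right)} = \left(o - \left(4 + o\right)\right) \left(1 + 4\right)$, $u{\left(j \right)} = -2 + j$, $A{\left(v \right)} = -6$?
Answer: $\frac{i \sqrt{541110}}{15} \approx 49.04 i$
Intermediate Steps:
$K{\left(o \right)} = 23$ ($K{\left(o \right)} = 3 - \left(o - \left(4 + o\right)\right) \left(1 + 4\right) = 3 - \left(-4\right) 5 = 3 - -20 = 3 + 20 = 23$)
$Q{\left(Y,S \right)} = \frac{1}{-8 + S}$ ($Q{\left(Y,S \right)} = \frac{1}{\left(-2 + S\right) - 6} = \frac{1}{-8 + S}$)
$\sqrt{Q{\left(-22,K{\left(-7 \right)} \right)} - 2405} = \sqrt{\frac{1}{-8 + 23} - 2405} = \sqrt{\frac{1}{15} - 2405} = \sqrt{- \frac{36074}{15}} = \frac{i \sqrt{541110}}{15}$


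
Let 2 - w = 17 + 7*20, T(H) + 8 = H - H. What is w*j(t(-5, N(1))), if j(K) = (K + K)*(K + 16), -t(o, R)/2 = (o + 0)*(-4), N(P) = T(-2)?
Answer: -297600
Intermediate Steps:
T(H) = -8 (T(H) = -8 + (H - H) = -8 + 0 = -8)
N(P) = -8
t(o, R) = 8*o (t(o, R) = -2*(o + 0)*(-4) = -2*o*(-4) = -(-8)*o = 8*o)
w = -155 (w = 2 - (17 + 7*20) = 2 - (17 + 140) = 2 - 1*157 = 2 - 157 = -155)
j(K) = 2*K*(16 + K) (j(K) = (2*K)*(16 + K) = 2*K*(16 + K))
w*j(t(-5, N(1))) = -310*8*(-5)*(16 + 8*(-5)) = -310*(-40)*(16 - 40) = -310*(-40)*(-24) = -155*1920 = -297600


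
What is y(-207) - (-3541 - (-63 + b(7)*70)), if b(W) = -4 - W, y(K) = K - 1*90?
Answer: 2411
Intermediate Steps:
y(K) = -90 + K (y(K) = K - 90 = -90 + K)
y(-207) - (-3541 - (-63 + b(7)*70)) = (-90 - 207) - (-3541 - (-63 + (-4 - 1*7)*70)) = -297 - (-3541 - (-63 + (-4 - 7)*70)) = -297 - (-3541 - (-63 - 11*70)) = -297 - (-3541 - (-63 - 770)) = -297 - (-3541 - 1*(-833)) = -297 - (-3541 + 833) = -297 - 1*(-2708) = -297 + 2708 = 2411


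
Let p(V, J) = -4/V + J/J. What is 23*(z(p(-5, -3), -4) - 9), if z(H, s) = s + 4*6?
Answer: 253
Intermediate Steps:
p(V, J) = 1 - 4/V (p(V, J) = -4/V + 1 = 1 - 4/V)
z(H, s) = 24 + s (z(H, s) = s + 24 = 24 + s)
23*(z(p(-5, -3), -4) - 9) = 23*((24 - 4) - 9) = 23*(20 - 9) = 23*11 = 253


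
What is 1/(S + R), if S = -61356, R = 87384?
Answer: 1/26028 ≈ 3.8420e-5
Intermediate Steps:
1/(S + R) = 1/(-61356 + 87384) = 1/26028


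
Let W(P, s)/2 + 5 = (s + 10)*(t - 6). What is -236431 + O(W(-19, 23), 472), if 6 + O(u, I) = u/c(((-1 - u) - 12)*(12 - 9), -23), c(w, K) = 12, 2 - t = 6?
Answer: -1418957/6 ≈ -2.3649e+5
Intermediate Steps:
t = -4 (t = 2 - 1*6 = 2 - 6 = -4)
W(P, s) = -210 - 20*s (W(P, s) = -10 + 2*((s + 10)*(-4 - 6)) = -10 + 2*((10 + s)*(-10)) = -10 + 2*(-100 - 10*s) = -10 + (-200 - 20*s) = -210 - 20*s)
O(u, I) = -6 + u/12
-236431 + O(W(-19, 23), 472) = -236431 + (-6 + (-210 - 20*23)/12) = -236431 + (-6 + (-210 - 460)/12) = -236431 + (-6 + (1/12)*(-670)) = -236431 + (-6 - 335/6) = -236431 - 371/6 = -1418957/6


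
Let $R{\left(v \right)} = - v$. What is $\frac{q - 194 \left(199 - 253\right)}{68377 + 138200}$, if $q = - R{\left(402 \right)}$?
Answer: $\frac{518}{9837} \approx 0.052658$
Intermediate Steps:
$q = 402$ ($q = - \left(-1\right) 402 = \left(-1\right) \left(-402\right) = 402$)
$\frac{q - 194 \left(199 - 253\right)}{68377 + 138200} = \frac{402 - 194 \left(199 - 253\right)}{68377 + 138200} = \frac{402 - -10476}{206577} = \left(402 + 10476\right) \frac{1}{206577} = 10878 \cdot \frac{1}{206577} = \frac{518}{9837}$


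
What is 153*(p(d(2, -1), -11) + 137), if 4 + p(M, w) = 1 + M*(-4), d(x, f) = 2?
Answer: 19278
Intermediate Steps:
p(M, w) = -3 - 4*M (p(M, w) = -4 + (1 + M*(-4)) = -4 + (1 - 4*M) = -3 - 4*M)
153*(p(d(2, -1), -11) + 137) = 153*((-3 - 4*2) + 137) = 153*((-3 - 8) + 137) = 153*(-11 + 137) = 153*126 = 19278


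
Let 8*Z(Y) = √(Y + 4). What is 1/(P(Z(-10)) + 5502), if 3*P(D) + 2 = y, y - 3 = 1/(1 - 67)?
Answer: 198/1089461 ≈ 0.00018174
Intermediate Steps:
Z(Y) = √(4 + Y)/8 (Z(Y) = √(Y + 4)/8 = √(4 + Y)/8)
y = 197/66 (y = 3 + 1/(1 - 67) = 3 + 1/(-66) = 3 - 1/66 = 197/66 ≈ 2.9848)
P(D) = 65/198 (P(D) = -⅔ + (⅓)*(197/66) = -⅔ + 197/198 = 65/198)
1/(P(Z(-10)) + 5502) = 1/(65/198 + 5502) = 1/(1089461/198) = 198/1089461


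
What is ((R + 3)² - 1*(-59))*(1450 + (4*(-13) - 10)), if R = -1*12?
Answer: 194320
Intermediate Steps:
R = -12
((R + 3)² - 1*(-59))*(1450 + (4*(-13) - 10)) = ((-12 + 3)² - 1*(-59))*(1450 + (4*(-13) - 10)) = ((-9)² + 59)*(1450 + (-52 - 10)) = (81 + 59)*(1450 - 62) = 140*1388 = 194320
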